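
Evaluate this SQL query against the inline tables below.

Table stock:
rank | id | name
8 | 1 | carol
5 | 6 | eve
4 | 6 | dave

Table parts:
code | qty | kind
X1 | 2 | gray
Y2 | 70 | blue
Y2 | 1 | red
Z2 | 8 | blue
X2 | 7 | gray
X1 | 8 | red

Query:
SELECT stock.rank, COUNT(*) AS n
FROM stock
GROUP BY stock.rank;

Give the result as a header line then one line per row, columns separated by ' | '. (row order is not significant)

After GROUP BY (3 rows):
stock.rank | n
8 | 1
5 | 1
4 | 1

== RESULT ==
stock.rank | n
8 | 1
5 | 1
4 | 1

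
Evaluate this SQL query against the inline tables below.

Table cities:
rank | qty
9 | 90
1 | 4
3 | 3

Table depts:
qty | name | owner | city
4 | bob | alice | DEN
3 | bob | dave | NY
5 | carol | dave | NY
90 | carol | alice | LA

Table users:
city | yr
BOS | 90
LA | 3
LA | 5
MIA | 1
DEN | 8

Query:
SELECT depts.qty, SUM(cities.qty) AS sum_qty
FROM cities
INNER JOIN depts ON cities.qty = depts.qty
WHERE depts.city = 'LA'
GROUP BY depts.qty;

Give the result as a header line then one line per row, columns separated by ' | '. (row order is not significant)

After JOIN depts (3 rows):
cities.rank | cities.qty | depts.qty | depts.name | depts.owner | depts.city
9 | 90 | 90 | carol | alice | LA
1 | 4 | 4 | bob | alice | DEN
3 | 3 | 3 | bob | dave | NY
After WHERE (1 rows):
cities.rank | cities.qty | depts.qty | depts.name | depts.owner | depts.city
9 | 90 | 90 | carol | alice | LA
After GROUP BY (1 rows):
depts.qty | sum_qty
90 | 90

== RESULT ==
depts.qty | sum_qty
90 | 90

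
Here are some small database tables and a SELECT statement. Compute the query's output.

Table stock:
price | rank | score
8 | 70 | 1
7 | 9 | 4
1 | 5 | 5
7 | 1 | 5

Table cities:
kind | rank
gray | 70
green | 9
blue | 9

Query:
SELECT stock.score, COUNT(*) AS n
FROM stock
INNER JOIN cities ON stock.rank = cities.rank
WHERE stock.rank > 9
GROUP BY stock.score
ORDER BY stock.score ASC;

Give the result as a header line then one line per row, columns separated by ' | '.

After JOIN cities (3 rows):
stock.price | stock.rank | stock.score | cities.kind | cities.rank
8 | 70 | 1 | gray | 70
7 | 9 | 4 | green | 9
7 | 9 | 4 | blue | 9
After WHERE (1 rows):
stock.price | stock.rank | stock.score | cities.kind | cities.rank
8 | 70 | 1 | gray | 70
After GROUP BY (1 rows):
stock.score | n
1 | 1
After ORDER BY (1 rows):
stock.score | n
1 | 1

== RESULT ==
stock.score | n
1 | 1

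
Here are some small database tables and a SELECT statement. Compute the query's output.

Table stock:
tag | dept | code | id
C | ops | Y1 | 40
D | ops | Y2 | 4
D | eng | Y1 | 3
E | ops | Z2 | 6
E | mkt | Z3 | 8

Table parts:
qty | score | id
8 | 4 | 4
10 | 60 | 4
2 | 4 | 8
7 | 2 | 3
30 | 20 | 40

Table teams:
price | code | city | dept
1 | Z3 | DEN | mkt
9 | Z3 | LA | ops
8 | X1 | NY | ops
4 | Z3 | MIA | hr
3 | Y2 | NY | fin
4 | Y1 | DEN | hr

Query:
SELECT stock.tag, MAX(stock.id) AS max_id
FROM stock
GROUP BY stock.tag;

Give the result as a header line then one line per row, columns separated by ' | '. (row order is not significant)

After GROUP BY (3 rows):
stock.tag | max_id
C | 40
D | 4
E | 8

== RESULT ==
stock.tag | max_id
C | 40
D | 4
E | 8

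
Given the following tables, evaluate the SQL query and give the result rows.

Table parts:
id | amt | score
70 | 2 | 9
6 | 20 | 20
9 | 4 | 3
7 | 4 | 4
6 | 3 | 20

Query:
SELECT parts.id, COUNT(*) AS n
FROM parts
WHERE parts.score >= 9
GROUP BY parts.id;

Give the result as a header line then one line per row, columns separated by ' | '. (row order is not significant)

After WHERE (3 rows):
parts.id | parts.amt | parts.score
70 | 2 | 9
6 | 20 | 20
6 | 3 | 20
After GROUP BY (2 rows):
parts.id | n
70 | 1
6 | 2

== RESULT ==
parts.id | n
70 | 1
6 | 2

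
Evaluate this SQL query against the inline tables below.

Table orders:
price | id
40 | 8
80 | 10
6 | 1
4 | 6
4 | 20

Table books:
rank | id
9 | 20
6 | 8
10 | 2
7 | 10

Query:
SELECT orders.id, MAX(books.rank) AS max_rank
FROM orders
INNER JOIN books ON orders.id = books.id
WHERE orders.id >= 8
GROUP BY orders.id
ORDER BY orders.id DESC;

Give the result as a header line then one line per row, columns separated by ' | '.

== RESULT ==
orders.id | max_rank
20 | 9
10 | 7
8 | 6

Derivation:
After JOIN books (3 rows):
orders.price | orders.id | books.rank | books.id
40 | 8 | 6 | 8
80 | 10 | 7 | 10
4 | 20 | 9 | 20
After WHERE (3 rows):
orders.price | orders.id | books.rank | books.id
40 | 8 | 6 | 8
80 | 10 | 7 | 10
4 | 20 | 9 | 20
After GROUP BY (3 rows):
orders.id | max_rank
8 | 6
10 | 7
20 | 9
After ORDER BY (3 rows):
orders.id | max_rank
20 | 9
10 | 7
8 | 6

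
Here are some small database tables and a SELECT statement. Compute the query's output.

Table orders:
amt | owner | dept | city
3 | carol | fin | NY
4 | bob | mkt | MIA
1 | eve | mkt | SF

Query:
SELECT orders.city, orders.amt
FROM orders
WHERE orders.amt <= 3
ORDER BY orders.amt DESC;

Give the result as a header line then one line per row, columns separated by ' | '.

== RESULT ==
orders.city | orders.amt
NY | 3
SF | 1

Derivation:
After WHERE (2 rows):
orders.amt | orders.owner | orders.dept | orders.city
3 | carol | fin | NY
1 | eve | mkt | SF
After SELECT (2 rows):
orders.city | orders.amt
NY | 3
SF | 1
After ORDER BY (2 rows):
orders.city | orders.amt
NY | 3
SF | 1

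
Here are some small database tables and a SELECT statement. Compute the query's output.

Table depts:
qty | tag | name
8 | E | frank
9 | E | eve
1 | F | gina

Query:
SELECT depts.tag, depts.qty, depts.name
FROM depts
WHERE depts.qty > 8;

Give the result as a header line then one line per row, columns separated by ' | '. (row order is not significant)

== RESULT ==
depts.tag | depts.qty | depts.name
E | 9 | eve

Derivation:
After WHERE (1 rows):
depts.qty | depts.tag | depts.name
9 | E | eve
After SELECT (1 rows):
depts.tag | depts.qty | depts.name
E | 9 | eve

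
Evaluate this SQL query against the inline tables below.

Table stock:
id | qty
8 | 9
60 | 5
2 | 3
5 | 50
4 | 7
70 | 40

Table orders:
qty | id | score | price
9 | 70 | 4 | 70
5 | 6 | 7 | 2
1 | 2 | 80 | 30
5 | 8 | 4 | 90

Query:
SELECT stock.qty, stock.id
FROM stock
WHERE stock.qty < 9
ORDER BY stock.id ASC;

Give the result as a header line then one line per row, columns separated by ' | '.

After WHERE (3 rows):
stock.id | stock.qty
60 | 5
2 | 3
4 | 7
After SELECT (3 rows):
stock.qty | stock.id
5 | 60
3 | 2
7 | 4
After ORDER BY (3 rows):
stock.qty | stock.id
3 | 2
7 | 4
5 | 60

== RESULT ==
stock.qty | stock.id
3 | 2
7 | 4
5 | 60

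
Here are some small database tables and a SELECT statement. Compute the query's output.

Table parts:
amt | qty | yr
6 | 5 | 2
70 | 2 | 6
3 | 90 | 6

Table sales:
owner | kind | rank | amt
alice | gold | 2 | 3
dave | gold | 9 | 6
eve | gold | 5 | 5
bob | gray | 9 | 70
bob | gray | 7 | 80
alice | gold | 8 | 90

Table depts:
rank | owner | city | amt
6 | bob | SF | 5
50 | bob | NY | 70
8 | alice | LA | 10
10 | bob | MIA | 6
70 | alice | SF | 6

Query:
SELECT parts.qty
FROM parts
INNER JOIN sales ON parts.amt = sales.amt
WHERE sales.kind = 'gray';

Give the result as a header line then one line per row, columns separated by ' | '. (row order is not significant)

== RESULT ==
parts.qty
2

Derivation:
After JOIN sales (3 rows):
parts.amt | parts.qty | parts.yr | sales.owner | sales.kind | sales.rank | sales.amt
6 | 5 | 2 | dave | gold | 9 | 6
70 | 2 | 6 | bob | gray | 9 | 70
3 | 90 | 6 | alice | gold | 2 | 3
After WHERE (1 rows):
parts.amt | parts.qty | parts.yr | sales.owner | sales.kind | sales.rank | sales.amt
70 | 2 | 6 | bob | gray | 9 | 70
After SELECT (1 rows):
parts.qty
2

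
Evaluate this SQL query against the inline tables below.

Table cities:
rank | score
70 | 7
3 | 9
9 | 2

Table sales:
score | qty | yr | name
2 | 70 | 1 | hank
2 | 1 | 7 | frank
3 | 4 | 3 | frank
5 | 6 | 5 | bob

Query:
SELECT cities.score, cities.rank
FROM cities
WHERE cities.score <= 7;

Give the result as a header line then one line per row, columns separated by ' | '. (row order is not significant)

== RESULT ==
cities.score | cities.rank
7 | 70
2 | 9

Derivation:
After WHERE (2 rows):
cities.rank | cities.score
70 | 7
9 | 2
After SELECT (2 rows):
cities.score | cities.rank
7 | 70
2 | 9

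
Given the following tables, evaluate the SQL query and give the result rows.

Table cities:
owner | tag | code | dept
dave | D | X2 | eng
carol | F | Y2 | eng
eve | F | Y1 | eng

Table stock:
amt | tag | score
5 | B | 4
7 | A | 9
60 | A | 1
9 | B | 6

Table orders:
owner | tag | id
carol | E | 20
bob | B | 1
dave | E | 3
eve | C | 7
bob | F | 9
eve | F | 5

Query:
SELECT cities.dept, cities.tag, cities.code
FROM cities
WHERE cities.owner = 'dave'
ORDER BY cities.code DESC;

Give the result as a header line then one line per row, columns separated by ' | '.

== RESULT ==
cities.dept | cities.tag | cities.code
eng | D | X2

Derivation:
After WHERE (1 rows):
cities.owner | cities.tag | cities.code | cities.dept
dave | D | X2 | eng
After SELECT (1 rows):
cities.dept | cities.tag | cities.code
eng | D | X2
After ORDER BY (1 rows):
cities.dept | cities.tag | cities.code
eng | D | X2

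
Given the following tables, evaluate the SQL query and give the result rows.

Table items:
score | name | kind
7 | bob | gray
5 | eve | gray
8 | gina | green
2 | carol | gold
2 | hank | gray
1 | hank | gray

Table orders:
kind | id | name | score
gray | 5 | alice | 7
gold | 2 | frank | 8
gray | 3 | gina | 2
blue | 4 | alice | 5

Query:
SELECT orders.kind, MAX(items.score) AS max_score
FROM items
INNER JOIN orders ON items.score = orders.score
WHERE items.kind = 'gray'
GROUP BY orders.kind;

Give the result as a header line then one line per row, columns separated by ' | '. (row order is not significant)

After JOIN orders (5 rows):
items.score | items.name | items.kind | orders.kind | orders.id | orders.name | orders.score
7 | bob | gray | gray | 5 | alice | 7
5 | eve | gray | blue | 4 | alice | 5
8 | gina | green | gold | 2 | frank | 8
2 | carol | gold | gray | 3 | gina | 2
2 | hank | gray | gray | 3 | gina | 2
After WHERE (3 rows):
items.score | items.name | items.kind | orders.kind | orders.id | orders.name | orders.score
7 | bob | gray | gray | 5 | alice | 7
5 | eve | gray | blue | 4 | alice | 5
2 | hank | gray | gray | 3 | gina | 2
After GROUP BY (2 rows):
orders.kind | max_score
gray | 7
blue | 5

== RESULT ==
orders.kind | max_score
gray | 7
blue | 5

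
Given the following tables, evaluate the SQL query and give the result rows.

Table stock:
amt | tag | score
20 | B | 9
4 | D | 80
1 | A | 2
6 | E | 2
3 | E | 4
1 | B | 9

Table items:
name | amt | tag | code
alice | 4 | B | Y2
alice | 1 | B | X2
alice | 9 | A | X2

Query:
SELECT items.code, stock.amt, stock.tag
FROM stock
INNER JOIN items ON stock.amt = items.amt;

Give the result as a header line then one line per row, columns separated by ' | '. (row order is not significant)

== RESULT ==
items.code | stock.amt | stock.tag
Y2 | 4 | D
X2 | 1 | A
X2 | 1 | B

Derivation:
After JOIN items (3 rows):
stock.amt | stock.tag | stock.score | items.name | items.amt | items.tag | items.code
4 | D | 80 | alice | 4 | B | Y2
1 | A | 2 | alice | 1 | B | X2
1 | B | 9 | alice | 1 | B | X2
After SELECT (3 rows):
items.code | stock.amt | stock.tag
Y2 | 4 | D
X2 | 1 | A
X2 | 1 | B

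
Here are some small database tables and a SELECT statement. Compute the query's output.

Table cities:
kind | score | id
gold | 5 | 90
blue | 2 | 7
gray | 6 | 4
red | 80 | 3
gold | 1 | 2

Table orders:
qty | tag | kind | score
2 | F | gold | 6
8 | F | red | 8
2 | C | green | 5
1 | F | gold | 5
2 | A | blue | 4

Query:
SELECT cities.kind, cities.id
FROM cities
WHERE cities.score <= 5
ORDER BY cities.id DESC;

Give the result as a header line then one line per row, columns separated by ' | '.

After WHERE (3 rows):
cities.kind | cities.score | cities.id
gold | 5 | 90
blue | 2 | 7
gold | 1 | 2
After SELECT (3 rows):
cities.kind | cities.id
gold | 90
blue | 7
gold | 2
After ORDER BY (3 rows):
cities.kind | cities.id
gold | 90
blue | 7
gold | 2

== RESULT ==
cities.kind | cities.id
gold | 90
blue | 7
gold | 2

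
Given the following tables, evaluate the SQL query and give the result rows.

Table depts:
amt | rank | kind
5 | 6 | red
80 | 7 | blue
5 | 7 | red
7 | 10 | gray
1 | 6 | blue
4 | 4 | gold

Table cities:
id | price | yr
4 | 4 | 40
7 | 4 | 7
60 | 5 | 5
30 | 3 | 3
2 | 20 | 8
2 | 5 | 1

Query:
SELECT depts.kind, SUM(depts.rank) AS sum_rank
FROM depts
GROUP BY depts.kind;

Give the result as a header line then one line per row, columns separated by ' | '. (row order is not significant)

After GROUP BY (4 rows):
depts.kind | sum_rank
red | 13
blue | 13
gray | 10
gold | 4

== RESULT ==
depts.kind | sum_rank
red | 13
blue | 13
gray | 10
gold | 4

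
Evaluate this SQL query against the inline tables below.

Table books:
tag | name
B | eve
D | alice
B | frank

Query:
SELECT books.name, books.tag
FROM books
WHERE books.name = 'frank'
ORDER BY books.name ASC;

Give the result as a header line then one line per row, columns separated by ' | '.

After WHERE (1 rows):
books.tag | books.name
B | frank
After SELECT (1 rows):
books.name | books.tag
frank | B
After ORDER BY (1 rows):
books.name | books.tag
frank | B

== RESULT ==
books.name | books.tag
frank | B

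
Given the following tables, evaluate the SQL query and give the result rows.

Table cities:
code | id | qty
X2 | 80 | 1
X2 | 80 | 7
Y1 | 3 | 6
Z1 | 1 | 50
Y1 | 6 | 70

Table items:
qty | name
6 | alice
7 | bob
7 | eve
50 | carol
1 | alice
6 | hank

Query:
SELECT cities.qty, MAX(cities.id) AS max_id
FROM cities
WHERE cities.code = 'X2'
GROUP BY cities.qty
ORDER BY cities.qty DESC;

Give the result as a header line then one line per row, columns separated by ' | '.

== RESULT ==
cities.qty | max_id
7 | 80
1 | 80

Derivation:
After WHERE (2 rows):
cities.code | cities.id | cities.qty
X2 | 80 | 1
X2 | 80 | 7
After GROUP BY (2 rows):
cities.qty | max_id
1 | 80
7 | 80
After ORDER BY (2 rows):
cities.qty | max_id
7 | 80
1 | 80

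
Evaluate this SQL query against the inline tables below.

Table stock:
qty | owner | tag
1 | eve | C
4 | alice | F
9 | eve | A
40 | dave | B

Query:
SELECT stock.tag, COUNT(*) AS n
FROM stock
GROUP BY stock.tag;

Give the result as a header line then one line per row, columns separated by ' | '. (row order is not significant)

After GROUP BY (4 rows):
stock.tag | n
C | 1
F | 1
A | 1
B | 1

== RESULT ==
stock.tag | n
C | 1
F | 1
A | 1
B | 1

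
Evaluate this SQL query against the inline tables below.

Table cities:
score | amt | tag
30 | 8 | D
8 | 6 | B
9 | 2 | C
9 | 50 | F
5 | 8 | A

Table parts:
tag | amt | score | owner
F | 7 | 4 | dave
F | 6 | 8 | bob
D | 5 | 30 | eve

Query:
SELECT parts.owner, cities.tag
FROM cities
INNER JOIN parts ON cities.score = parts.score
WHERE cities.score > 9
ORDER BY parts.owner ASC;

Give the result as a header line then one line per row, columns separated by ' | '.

After JOIN parts (2 rows):
cities.score | cities.amt | cities.tag | parts.tag | parts.amt | parts.score | parts.owner
30 | 8 | D | D | 5 | 30 | eve
8 | 6 | B | F | 6 | 8 | bob
After WHERE (1 rows):
cities.score | cities.amt | cities.tag | parts.tag | parts.amt | parts.score | parts.owner
30 | 8 | D | D | 5 | 30 | eve
After SELECT (1 rows):
parts.owner | cities.tag
eve | D
After ORDER BY (1 rows):
parts.owner | cities.tag
eve | D

== RESULT ==
parts.owner | cities.tag
eve | D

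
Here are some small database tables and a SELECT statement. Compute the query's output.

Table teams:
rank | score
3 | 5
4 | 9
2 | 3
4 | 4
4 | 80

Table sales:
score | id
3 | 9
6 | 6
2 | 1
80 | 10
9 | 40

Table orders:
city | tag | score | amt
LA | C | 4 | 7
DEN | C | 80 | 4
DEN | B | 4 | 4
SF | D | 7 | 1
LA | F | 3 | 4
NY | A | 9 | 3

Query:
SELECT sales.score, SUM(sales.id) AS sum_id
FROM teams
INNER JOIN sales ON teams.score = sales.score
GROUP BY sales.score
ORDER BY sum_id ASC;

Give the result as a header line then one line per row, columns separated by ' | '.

After JOIN sales (3 rows):
teams.rank | teams.score | sales.score | sales.id
4 | 9 | 9 | 40
2 | 3 | 3 | 9
4 | 80 | 80 | 10
After GROUP BY (3 rows):
sales.score | sum_id
9 | 40
3 | 9
80 | 10
After ORDER BY (3 rows):
sales.score | sum_id
3 | 9
80 | 10
9 | 40

== RESULT ==
sales.score | sum_id
3 | 9
80 | 10
9 | 40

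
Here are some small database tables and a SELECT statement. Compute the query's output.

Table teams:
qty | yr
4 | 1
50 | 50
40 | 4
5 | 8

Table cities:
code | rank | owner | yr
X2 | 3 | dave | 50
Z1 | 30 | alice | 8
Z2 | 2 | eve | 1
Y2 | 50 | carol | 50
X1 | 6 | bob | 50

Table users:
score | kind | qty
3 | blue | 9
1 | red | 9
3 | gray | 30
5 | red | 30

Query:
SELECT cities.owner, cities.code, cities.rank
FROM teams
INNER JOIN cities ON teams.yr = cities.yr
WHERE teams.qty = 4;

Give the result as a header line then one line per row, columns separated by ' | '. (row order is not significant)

After JOIN cities (5 rows):
teams.qty | teams.yr | cities.code | cities.rank | cities.owner | cities.yr
4 | 1 | Z2 | 2 | eve | 1
50 | 50 | X2 | 3 | dave | 50
50 | 50 | Y2 | 50 | carol | 50
50 | 50 | X1 | 6 | bob | 50
5 | 8 | Z1 | 30 | alice | 8
After WHERE (1 rows):
teams.qty | teams.yr | cities.code | cities.rank | cities.owner | cities.yr
4 | 1 | Z2 | 2 | eve | 1
After SELECT (1 rows):
cities.owner | cities.code | cities.rank
eve | Z2 | 2

== RESULT ==
cities.owner | cities.code | cities.rank
eve | Z2 | 2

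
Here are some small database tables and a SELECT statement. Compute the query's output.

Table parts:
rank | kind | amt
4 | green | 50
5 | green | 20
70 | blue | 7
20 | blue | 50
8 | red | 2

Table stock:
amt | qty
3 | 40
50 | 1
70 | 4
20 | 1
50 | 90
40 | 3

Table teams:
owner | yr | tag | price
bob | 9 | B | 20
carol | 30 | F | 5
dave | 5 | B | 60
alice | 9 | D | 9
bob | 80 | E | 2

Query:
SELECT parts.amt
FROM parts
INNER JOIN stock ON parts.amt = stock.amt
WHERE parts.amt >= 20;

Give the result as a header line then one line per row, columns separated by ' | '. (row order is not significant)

After JOIN stock (5 rows):
parts.rank | parts.kind | parts.amt | stock.amt | stock.qty
4 | green | 50 | 50 | 1
4 | green | 50 | 50 | 90
5 | green | 20 | 20 | 1
20 | blue | 50 | 50 | 1
20 | blue | 50 | 50 | 90
After WHERE (5 rows):
parts.rank | parts.kind | parts.amt | stock.amt | stock.qty
4 | green | 50 | 50 | 1
4 | green | 50 | 50 | 90
5 | green | 20 | 20 | 1
20 | blue | 50 | 50 | 1
20 | blue | 50 | 50 | 90
After SELECT (5 rows):
parts.amt
50
50
20
50
50

== RESULT ==
parts.amt
50
50
20
50
50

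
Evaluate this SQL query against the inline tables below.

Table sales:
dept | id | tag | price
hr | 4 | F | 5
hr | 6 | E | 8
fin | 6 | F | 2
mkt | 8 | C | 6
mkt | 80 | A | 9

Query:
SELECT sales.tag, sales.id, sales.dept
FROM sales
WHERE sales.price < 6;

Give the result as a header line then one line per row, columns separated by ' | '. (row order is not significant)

After WHERE (2 rows):
sales.dept | sales.id | sales.tag | sales.price
hr | 4 | F | 5
fin | 6 | F | 2
After SELECT (2 rows):
sales.tag | sales.id | sales.dept
F | 4 | hr
F | 6 | fin

== RESULT ==
sales.tag | sales.id | sales.dept
F | 4 | hr
F | 6 | fin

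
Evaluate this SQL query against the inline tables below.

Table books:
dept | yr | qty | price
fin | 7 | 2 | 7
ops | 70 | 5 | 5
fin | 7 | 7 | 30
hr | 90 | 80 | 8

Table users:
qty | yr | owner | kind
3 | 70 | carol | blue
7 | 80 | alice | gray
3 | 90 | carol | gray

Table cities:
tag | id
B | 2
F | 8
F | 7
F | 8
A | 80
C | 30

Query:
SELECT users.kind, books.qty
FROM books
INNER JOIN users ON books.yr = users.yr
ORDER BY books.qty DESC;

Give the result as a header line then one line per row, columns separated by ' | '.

== RESULT ==
users.kind | books.qty
gray | 80
blue | 5

Derivation:
After JOIN users (2 rows):
books.dept | books.yr | books.qty | books.price | users.qty | users.yr | users.owner | users.kind
ops | 70 | 5 | 5 | 3 | 70 | carol | blue
hr | 90 | 80 | 8 | 3 | 90 | carol | gray
After SELECT (2 rows):
users.kind | books.qty
blue | 5
gray | 80
After ORDER BY (2 rows):
users.kind | books.qty
gray | 80
blue | 5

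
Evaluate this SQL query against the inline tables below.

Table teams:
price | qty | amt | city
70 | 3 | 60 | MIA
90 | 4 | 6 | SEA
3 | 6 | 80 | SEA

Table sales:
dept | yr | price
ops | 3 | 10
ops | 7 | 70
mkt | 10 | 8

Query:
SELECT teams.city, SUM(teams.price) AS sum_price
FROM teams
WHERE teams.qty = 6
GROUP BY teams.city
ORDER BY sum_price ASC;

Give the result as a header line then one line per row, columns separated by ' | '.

== RESULT ==
teams.city | sum_price
SEA | 3

Derivation:
After WHERE (1 rows):
teams.price | teams.qty | teams.amt | teams.city
3 | 6 | 80 | SEA
After GROUP BY (1 rows):
teams.city | sum_price
SEA | 3
After ORDER BY (1 rows):
teams.city | sum_price
SEA | 3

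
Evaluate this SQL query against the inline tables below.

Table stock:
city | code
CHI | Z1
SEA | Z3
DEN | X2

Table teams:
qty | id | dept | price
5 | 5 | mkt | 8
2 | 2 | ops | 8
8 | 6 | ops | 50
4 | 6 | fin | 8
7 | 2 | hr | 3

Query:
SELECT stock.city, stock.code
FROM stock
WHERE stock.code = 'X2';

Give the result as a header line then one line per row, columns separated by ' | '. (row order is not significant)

== RESULT ==
stock.city | stock.code
DEN | X2

Derivation:
After WHERE (1 rows):
stock.city | stock.code
DEN | X2
After SELECT (1 rows):
stock.city | stock.code
DEN | X2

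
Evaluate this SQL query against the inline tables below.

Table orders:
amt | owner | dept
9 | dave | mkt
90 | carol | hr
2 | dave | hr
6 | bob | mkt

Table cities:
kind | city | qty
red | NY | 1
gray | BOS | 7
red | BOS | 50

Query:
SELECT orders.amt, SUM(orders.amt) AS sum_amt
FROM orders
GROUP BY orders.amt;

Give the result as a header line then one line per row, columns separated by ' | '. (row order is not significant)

== RESULT ==
orders.amt | sum_amt
9 | 9
90 | 90
2 | 2
6 | 6

Derivation:
After GROUP BY (4 rows):
orders.amt | sum_amt
9 | 9
90 | 90
2 | 2
6 | 6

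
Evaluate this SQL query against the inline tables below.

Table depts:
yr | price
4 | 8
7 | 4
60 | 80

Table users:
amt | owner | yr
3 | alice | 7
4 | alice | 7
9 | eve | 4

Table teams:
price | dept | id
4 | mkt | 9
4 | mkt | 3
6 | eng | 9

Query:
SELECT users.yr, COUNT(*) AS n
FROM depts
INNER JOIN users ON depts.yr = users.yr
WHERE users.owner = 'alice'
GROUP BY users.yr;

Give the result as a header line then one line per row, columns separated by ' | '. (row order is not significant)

After JOIN users (3 rows):
depts.yr | depts.price | users.amt | users.owner | users.yr
4 | 8 | 9 | eve | 4
7 | 4 | 3 | alice | 7
7 | 4 | 4 | alice | 7
After WHERE (2 rows):
depts.yr | depts.price | users.amt | users.owner | users.yr
7 | 4 | 3 | alice | 7
7 | 4 | 4 | alice | 7
After GROUP BY (1 rows):
users.yr | n
7 | 2

== RESULT ==
users.yr | n
7 | 2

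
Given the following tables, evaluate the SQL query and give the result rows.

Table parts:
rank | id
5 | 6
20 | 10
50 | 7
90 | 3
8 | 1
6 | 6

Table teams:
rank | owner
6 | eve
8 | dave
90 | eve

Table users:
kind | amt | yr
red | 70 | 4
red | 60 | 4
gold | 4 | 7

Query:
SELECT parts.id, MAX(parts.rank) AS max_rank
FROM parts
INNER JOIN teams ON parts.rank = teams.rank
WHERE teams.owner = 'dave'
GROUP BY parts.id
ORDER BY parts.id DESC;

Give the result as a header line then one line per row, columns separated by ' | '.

== RESULT ==
parts.id | max_rank
1 | 8

Derivation:
After JOIN teams (3 rows):
parts.rank | parts.id | teams.rank | teams.owner
90 | 3 | 90 | eve
8 | 1 | 8 | dave
6 | 6 | 6 | eve
After WHERE (1 rows):
parts.rank | parts.id | teams.rank | teams.owner
8 | 1 | 8 | dave
After GROUP BY (1 rows):
parts.id | max_rank
1 | 8
After ORDER BY (1 rows):
parts.id | max_rank
1 | 8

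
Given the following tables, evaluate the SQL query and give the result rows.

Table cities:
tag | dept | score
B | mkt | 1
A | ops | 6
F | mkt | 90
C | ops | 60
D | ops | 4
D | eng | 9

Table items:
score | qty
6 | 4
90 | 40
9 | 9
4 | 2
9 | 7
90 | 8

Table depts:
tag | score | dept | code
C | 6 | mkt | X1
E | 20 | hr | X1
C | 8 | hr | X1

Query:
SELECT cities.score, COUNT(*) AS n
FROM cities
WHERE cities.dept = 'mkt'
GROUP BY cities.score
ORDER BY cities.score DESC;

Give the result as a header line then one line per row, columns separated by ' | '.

== RESULT ==
cities.score | n
90 | 1
1 | 1

Derivation:
After WHERE (2 rows):
cities.tag | cities.dept | cities.score
B | mkt | 1
F | mkt | 90
After GROUP BY (2 rows):
cities.score | n
1 | 1
90 | 1
After ORDER BY (2 rows):
cities.score | n
90 | 1
1 | 1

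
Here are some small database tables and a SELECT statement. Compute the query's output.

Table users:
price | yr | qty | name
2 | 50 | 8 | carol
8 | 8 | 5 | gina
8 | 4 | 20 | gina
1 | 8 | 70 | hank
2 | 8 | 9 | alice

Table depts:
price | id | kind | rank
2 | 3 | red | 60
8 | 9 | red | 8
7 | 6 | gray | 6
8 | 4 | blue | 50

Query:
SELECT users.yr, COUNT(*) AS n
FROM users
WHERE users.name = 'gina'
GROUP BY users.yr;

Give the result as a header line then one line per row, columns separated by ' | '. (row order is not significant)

After WHERE (2 rows):
users.price | users.yr | users.qty | users.name
8 | 8 | 5 | gina
8 | 4 | 20 | gina
After GROUP BY (2 rows):
users.yr | n
8 | 1
4 | 1

== RESULT ==
users.yr | n
8 | 1
4 | 1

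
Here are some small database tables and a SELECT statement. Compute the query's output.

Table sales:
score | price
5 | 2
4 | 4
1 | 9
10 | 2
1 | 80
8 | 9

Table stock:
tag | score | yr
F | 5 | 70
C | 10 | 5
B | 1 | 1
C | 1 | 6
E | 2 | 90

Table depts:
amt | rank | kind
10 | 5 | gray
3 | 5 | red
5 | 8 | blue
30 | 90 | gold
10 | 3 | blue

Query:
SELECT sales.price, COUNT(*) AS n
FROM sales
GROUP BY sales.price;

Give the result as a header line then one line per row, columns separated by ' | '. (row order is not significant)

== RESULT ==
sales.price | n
2 | 2
4 | 1
9 | 2
80 | 1

Derivation:
After GROUP BY (4 rows):
sales.price | n
2 | 2
4 | 1
9 | 2
80 | 1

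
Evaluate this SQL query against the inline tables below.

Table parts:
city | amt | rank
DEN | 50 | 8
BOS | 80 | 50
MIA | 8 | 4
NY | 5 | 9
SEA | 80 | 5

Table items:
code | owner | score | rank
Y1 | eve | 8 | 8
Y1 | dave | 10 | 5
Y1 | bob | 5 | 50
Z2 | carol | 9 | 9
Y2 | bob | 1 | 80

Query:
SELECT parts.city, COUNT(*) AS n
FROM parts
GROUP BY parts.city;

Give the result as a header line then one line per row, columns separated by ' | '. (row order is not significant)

== RESULT ==
parts.city | n
DEN | 1
BOS | 1
MIA | 1
NY | 1
SEA | 1

Derivation:
After GROUP BY (5 rows):
parts.city | n
DEN | 1
BOS | 1
MIA | 1
NY | 1
SEA | 1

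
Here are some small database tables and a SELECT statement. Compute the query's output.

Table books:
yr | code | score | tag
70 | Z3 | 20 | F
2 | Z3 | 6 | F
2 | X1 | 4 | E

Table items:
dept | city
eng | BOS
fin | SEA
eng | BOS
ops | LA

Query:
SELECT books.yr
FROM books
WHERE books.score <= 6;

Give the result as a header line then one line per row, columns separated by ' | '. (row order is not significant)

After WHERE (2 rows):
books.yr | books.code | books.score | books.tag
2 | Z3 | 6 | F
2 | X1 | 4 | E
After SELECT (2 rows):
books.yr
2
2

== RESULT ==
books.yr
2
2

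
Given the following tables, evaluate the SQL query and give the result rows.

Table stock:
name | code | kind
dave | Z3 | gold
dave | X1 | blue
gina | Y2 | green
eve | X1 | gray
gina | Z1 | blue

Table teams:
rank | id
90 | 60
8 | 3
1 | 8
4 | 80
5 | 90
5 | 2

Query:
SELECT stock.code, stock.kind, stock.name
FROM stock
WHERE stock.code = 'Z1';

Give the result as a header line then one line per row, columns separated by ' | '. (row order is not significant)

After WHERE (1 rows):
stock.name | stock.code | stock.kind
gina | Z1 | blue
After SELECT (1 rows):
stock.code | stock.kind | stock.name
Z1 | blue | gina

== RESULT ==
stock.code | stock.kind | stock.name
Z1 | blue | gina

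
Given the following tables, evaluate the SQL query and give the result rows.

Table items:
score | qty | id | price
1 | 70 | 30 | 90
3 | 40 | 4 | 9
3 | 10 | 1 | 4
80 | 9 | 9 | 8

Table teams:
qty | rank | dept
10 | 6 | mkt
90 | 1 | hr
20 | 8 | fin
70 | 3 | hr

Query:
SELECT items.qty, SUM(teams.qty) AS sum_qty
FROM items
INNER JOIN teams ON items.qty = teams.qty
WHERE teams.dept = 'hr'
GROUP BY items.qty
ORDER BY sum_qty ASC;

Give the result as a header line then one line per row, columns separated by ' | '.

After JOIN teams (2 rows):
items.score | items.qty | items.id | items.price | teams.qty | teams.rank | teams.dept
1 | 70 | 30 | 90 | 70 | 3 | hr
3 | 10 | 1 | 4 | 10 | 6 | mkt
After WHERE (1 rows):
items.score | items.qty | items.id | items.price | teams.qty | teams.rank | teams.dept
1 | 70 | 30 | 90 | 70 | 3 | hr
After GROUP BY (1 rows):
items.qty | sum_qty
70 | 70
After ORDER BY (1 rows):
items.qty | sum_qty
70 | 70

== RESULT ==
items.qty | sum_qty
70 | 70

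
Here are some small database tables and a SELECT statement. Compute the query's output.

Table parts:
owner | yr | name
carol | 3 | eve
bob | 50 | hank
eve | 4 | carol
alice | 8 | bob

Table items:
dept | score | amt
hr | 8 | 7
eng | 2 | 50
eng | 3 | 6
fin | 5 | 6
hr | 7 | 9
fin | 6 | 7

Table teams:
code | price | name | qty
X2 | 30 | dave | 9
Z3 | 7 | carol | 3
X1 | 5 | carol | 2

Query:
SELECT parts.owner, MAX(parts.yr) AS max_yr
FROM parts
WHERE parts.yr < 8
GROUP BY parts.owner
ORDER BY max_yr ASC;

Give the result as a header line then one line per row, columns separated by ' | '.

== RESULT ==
parts.owner | max_yr
carol | 3
eve | 4

Derivation:
After WHERE (2 rows):
parts.owner | parts.yr | parts.name
carol | 3 | eve
eve | 4 | carol
After GROUP BY (2 rows):
parts.owner | max_yr
carol | 3
eve | 4
After ORDER BY (2 rows):
parts.owner | max_yr
carol | 3
eve | 4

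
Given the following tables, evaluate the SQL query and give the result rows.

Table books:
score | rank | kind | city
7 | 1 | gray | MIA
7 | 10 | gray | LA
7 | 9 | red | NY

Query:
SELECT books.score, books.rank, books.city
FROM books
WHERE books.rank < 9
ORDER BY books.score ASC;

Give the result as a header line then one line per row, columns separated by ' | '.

After WHERE (1 rows):
books.score | books.rank | books.kind | books.city
7 | 1 | gray | MIA
After SELECT (1 rows):
books.score | books.rank | books.city
7 | 1 | MIA
After ORDER BY (1 rows):
books.score | books.rank | books.city
7 | 1 | MIA

== RESULT ==
books.score | books.rank | books.city
7 | 1 | MIA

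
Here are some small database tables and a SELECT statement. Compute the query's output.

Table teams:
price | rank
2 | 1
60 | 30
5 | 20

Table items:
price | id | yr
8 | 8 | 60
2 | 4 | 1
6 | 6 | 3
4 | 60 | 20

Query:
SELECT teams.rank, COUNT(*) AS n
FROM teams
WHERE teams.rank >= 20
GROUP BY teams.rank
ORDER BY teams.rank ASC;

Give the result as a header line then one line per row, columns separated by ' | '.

After WHERE (2 rows):
teams.price | teams.rank
60 | 30
5 | 20
After GROUP BY (2 rows):
teams.rank | n
30 | 1
20 | 1
After ORDER BY (2 rows):
teams.rank | n
20 | 1
30 | 1

== RESULT ==
teams.rank | n
20 | 1
30 | 1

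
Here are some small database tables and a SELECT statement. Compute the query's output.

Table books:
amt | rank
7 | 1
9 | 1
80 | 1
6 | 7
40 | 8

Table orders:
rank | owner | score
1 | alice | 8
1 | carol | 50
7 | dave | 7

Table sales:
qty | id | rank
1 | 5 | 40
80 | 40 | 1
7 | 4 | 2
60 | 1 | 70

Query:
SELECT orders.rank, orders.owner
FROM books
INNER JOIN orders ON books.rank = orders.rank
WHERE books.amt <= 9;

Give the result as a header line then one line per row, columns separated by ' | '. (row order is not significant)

After JOIN orders (7 rows):
books.amt | books.rank | orders.rank | orders.owner | orders.score
7 | 1 | 1 | alice | 8
7 | 1 | 1 | carol | 50
9 | 1 | 1 | alice | 8
9 | 1 | 1 | carol | 50
80 | 1 | 1 | alice | 8
80 | 1 | 1 | carol | 50
6 | 7 | 7 | dave | 7
After WHERE (5 rows):
books.amt | books.rank | orders.rank | orders.owner | orders.score
7 | 1 | 1 | alice | 8
7 | 1 | 1 | carol | 50
9 | 1 | 1 | alice | 8
9 | 1 | 1 | carol | 50
6 | 7 | 7 | dave | 7
After SELECT (5 rows):
orders.rank | orders.owner
1 | alice
1 | carol
1 | alice
1 | carol
7 | dave

== RESULT ==
orders.rank | orders.owner
1 | alice
1 | carol
1 | alice
1 | carol
7 | dave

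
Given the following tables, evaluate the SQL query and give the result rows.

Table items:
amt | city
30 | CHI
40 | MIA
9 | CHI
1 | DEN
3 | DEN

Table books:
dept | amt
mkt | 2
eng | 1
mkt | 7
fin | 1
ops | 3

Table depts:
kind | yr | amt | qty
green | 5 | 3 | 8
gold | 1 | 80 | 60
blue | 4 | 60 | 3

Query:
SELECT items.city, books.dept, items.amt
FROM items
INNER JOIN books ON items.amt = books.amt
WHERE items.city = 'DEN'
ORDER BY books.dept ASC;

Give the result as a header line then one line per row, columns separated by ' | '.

After JOIN books (3 rows):
items.amt | items.city | books.dept | books.amt
1 | DEN | eng | 1
1 | DEN | fin | 1
3 | DEN | ops | 3
After WHERE (3 rows):
items.amt | items.city | books.dept | books.amt
1 | DEN | eng | 1
1 | DEN | fin | 1
3 | DEN | ops | 3
After SELECT (3 rows):
items.city | books.dept | items.amt
DEN | eng | 1
DEN | fin | 1
DEN | ops | 3
After ORDER BY (3 rows):
items.city | books.dept | items.amt
DEN | eng | 1
DEN | fin | 1
DEN | ops | 3

== RESULT ==
items.city | books.dept | items.amt
DEN | eng | 1
DEN | fin | 1
DEN | ops | 3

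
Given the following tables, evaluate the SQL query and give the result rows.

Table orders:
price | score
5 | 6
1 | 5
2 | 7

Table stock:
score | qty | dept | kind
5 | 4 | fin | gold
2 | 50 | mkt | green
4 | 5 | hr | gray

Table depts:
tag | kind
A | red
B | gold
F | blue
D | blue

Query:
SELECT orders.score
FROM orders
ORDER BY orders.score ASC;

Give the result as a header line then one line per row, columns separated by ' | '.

== RESULT ==
orders.score
5
6
7

Derivation:
After SELECT (3 rows):
orders.score
6
5
7
After ORDER BY (3 rows):
orders.score
5
6
7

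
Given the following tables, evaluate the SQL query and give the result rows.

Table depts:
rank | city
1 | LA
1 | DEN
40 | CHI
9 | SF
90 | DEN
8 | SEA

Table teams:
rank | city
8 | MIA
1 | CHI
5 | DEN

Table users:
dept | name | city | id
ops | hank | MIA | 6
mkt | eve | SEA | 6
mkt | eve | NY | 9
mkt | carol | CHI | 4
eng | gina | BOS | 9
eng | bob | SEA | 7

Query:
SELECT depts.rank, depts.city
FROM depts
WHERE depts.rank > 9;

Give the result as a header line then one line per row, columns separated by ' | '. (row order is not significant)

After WHERE (2 rows):
depts.rank | depts.city
40 | CHI
90 | DEN
After SELECT (2 rows):
depts.rank | depts.city
40 | CHI
90 | DEN

== RESULT ==
depts.rank | depts.city
40 | CHI
90 | DEN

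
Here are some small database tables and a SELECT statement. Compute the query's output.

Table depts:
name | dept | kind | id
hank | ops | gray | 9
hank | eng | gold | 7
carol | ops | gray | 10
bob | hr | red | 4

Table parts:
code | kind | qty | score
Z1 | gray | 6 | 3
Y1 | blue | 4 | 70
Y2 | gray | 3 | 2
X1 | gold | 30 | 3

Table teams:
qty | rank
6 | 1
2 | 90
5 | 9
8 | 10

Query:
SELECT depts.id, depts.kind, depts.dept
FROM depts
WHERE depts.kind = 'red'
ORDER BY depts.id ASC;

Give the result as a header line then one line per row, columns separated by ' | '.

After WHERE (1 rows):
depts.name | depts.dept | depts.kind | depts.id
bob | hr | red | 4
After SELECT (1 rows):
depts.id | depts.kind | depts.dept
4 | red | hr
After ORDER BY (1 rows):
depts.id | depts.kind | depts.dept
4 | red | hr

== RESULT ==
depts.id | depts.kind | depts.dept
4 | red | hr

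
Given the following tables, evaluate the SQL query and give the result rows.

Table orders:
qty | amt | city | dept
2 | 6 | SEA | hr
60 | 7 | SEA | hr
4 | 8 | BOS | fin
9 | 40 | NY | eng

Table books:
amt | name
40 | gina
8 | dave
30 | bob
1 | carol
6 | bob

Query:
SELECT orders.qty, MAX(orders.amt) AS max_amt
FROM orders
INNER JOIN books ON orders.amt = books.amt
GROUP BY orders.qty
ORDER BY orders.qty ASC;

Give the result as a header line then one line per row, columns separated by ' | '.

After JOIN books (3 rows):
orders.qty | orders.amt | orders.city | orders.dept | books.amt | books.name
2 | 6 | SEA | hr | 6 | bob
4 | 8 | BOS | fin | 8 | dave
9 | 40 | NY | eng | 40 | gina
After GROUP BY (3 rows):
orders.qty | max_amt
2 | 6
4 | 8
9 | 40
After ORDER BY (3 rows):
orders.qty | max_amt
2 | 6
4 | 8
9 | 40

== RESULT ==
orders.qty | max_amt
2 | 6
4 | 8
9 | 40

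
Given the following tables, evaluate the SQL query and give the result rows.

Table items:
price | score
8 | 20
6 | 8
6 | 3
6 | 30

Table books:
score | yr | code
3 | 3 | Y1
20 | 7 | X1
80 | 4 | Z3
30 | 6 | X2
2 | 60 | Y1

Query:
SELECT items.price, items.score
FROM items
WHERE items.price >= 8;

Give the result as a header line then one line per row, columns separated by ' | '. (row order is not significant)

After WHERE (1 rows):
items.price | items.score
8 | 20
After SELECT (1 rows):
items.price | items.score
8 | 20

== RESULT ==
items.price | items.score
8 | 20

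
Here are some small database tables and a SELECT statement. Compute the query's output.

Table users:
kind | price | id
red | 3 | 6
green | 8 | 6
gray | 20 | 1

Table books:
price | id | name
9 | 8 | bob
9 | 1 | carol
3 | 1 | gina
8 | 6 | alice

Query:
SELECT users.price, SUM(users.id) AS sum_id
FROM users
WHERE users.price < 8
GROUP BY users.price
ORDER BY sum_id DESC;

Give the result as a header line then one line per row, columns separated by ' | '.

== RESULT ==
users.price | sum_id
3 | 6

Derivation:
After WHERE (1 rows):
users.kind | users.price | users.id
red | 3 | 6
After GROUP BY (1 rows):
users.price | sum_id
3 | 6
After ORDER BY (1 rows):
users.price | sum_id
3 | 6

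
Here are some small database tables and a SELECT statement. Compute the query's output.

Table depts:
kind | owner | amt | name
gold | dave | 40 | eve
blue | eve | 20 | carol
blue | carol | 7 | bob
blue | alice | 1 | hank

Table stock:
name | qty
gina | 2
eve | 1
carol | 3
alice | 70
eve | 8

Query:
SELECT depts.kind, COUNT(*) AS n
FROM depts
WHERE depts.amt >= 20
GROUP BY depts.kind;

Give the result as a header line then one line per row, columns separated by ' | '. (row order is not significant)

After WHERE (2 rows):
depts.kind | depts.owner | depts.amt | depts.name
gold | dave | 40 | eve
blue | eve | 20 | carol
After GROUP BY (2 rows):
depts.kind | n
gold | 1
blue | 1

== RESULT ==
depts.kind | n
gold | 1
blue | 1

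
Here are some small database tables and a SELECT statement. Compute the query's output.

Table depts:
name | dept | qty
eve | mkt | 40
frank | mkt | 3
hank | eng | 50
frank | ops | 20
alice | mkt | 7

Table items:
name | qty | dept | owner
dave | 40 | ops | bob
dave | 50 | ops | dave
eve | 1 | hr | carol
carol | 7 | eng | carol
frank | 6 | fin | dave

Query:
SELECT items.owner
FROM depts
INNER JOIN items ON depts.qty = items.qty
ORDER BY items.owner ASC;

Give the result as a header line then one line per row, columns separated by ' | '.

== RESULT ==
items.owner
bob
carol
dave

Derivation:
After JOIN items (3 rows):
depts.name | depts.dept | depts.qty | items.name | items.qty | items.dept | items.owner
eve | mkt | 40 | dave | 40 | ops | bob
hank | eng | 50 | dave | 50 | ops | dave
alice | mkt | 7 | carol | 7 | eng | carol
After SELECT (3 rows):
items.owner
bob
dave
carol
After ORDER BY (3 rows):
items.owner
bob
carol
dave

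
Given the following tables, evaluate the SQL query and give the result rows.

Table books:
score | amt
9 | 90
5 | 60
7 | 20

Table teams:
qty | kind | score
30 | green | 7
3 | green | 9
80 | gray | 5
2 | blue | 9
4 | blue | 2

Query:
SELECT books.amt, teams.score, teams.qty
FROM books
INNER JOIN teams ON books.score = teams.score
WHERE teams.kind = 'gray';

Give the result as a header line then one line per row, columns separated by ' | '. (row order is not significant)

After JOIN teams (4 rows):
books.score | books.amt | teams.qty | teams.kind | teams.score
9 | 90 | 3 | green | 9
9 | 90 | 2 | blue | 9
5 | 60 | 80 | gray | 5
7 | 20 | 30 | green | 7
After WHERE (1 rows):
books.score | books.amt | teams.qty | teams.kind | teams.score
5 | 60 | 80 | gray | 5
After SELECT (1 rows):
books.amt | teams.score | teams.qty
60 | 5 | 80

== RESULT ==
books.amt | teams.score | teams.qty
60 | 5 | 80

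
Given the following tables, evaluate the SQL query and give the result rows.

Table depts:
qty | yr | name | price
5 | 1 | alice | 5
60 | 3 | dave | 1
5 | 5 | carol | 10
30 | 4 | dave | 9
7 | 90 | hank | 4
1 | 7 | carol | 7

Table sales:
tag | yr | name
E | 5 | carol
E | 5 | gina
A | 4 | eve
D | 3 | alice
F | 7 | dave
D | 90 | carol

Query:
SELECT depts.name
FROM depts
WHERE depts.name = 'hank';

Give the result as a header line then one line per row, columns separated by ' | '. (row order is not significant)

After WHERE (1 rows):
depts.qty | depts.yr | depts.name | depts.price
7 | 90 | hank | 4
After SELECT (1 rows):
depts.name
hank

== RESULT ==
depts.name
hank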